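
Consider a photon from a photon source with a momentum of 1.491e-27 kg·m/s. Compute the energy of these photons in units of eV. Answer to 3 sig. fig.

2.79 eV

The photon relation is E = pc, giving E = 4.470e-19 J.
Converting to eV: E = 2.790 eV ≈ 2.79 eV.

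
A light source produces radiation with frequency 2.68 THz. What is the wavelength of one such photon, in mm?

Take c = 2.99792458 × 10^8 m/s.
In SI units: f = 2.68 THz = 2.68 × 10^12 Hz.
Since λ = c/f for a photon, λ = 1.119 × 10^-4 m.
Converting to mm: λ = 0.1119 mm ≈ 0.112 mm.

0.112 mm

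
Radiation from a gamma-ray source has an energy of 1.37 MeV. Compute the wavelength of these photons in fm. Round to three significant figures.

Use h = 6.62607015e-34 J·s, c = 2.99792458e8 m/s, 1 eV = 1.602176634e-19 J.
In SI units: E = 1.37 MeV = 2.1950e-13 J.
The photon relation is λ = hc/E, giving λ = 9.050e-13 m.
Converting to fm: λ = 905.0 fm ≈ 905 fm.

905 fm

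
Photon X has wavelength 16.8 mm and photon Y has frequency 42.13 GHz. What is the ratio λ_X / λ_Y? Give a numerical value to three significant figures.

2.36

λ_X = 0.01680 m (from wavelength = 16.8 mm, via λ given directly).
λ_Y = 0.007116 m (from frequency = 42.13 GHz, via λ = c/f).
Ratio = 0.01680 / 0.007116 = 2.36.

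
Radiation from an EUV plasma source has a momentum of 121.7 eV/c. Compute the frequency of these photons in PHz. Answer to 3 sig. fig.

(h = 6.62607015e-34 J·s, c = 2.99792458e8 m/s, 1 eV = 1.602176634e-19 J.)
First convert: p = 121.7 eV/c = 6.5040e-26 kg·m/s.
The photon relation is f = pc/h, giving f = 2.943e16 Hz.
Converting to PHz: f = 29.43 PHz ≈ 29.4 PHz.

29.4 PHz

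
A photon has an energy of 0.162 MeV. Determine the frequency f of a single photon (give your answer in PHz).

Convert to SI: E = 0.162 MeV = 2.5955 × 10^-14 J.
Apply f = E/h: f = 3.917 × 10^19 Hz.
Converting to PHz: f = 39170 PHz ≈ 3.92 × 10^4 PHz.

3.92 × 10^4 PHz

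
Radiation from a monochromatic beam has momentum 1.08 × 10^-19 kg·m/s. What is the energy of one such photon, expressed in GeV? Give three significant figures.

0.202 GeV

For a photon E = pc, so E = 3.238 × 10^-11 J.
Converting to GeV: E = 0.2021 GeV ≈ 0.202 GeV.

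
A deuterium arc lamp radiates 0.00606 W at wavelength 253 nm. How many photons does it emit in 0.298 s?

2.30e15 photons

Total energy: E_total = P·t = 0.00606 × 0.298 = 0.001806 J.
Per-photon energy: E = 7.852e-19 J.
N = E_total / E_photon = 2.30e15.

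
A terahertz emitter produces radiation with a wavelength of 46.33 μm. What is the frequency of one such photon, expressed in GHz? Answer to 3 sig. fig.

First convert: λ = 46.33 μm = 4.633e-5 m.
Since f = c/λ for a photon, f = 6.471e12 Hz.
Converting to GHz: f = 6471 GHz ≈ 6470 GHz.

6470 GHz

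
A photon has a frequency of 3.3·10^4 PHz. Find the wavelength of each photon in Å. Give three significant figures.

(c = 2.99792458·10^8 m/s.)
Convert to SI: f = 3.3·10^4 PHz = 3.3·10^19 Hz.
The photon relation is λ = c/f, giving λ = 9.085·10^-12 m.
Converting to Å: λ = 0.09085 Å ≈ 0.0908 Å.

0.0908 Å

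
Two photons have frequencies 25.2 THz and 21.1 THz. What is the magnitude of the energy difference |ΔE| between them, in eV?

0.0170 eV

Using E = hf: E₁ = 1.670·10^-20 J, E₂ = 1.398·10^-20 J.
|ΔE| = |1.670·10^-20 − 1.398·10^-20| = 2.72·10^-21 J = 0.0170 eV.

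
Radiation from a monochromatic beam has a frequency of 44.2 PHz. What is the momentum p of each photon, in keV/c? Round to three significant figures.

0.183 keV/c

Take h = 6.62607015e-34 J·s, c = 2.99792458e8 m/s, 1 eV = 1.602176634e-19 J.
First convert: f = 44.2 PHz = 4.42e16 Hz.
Apply p = hf/c: p = 9.769e-26 kg·m/s.
Converting to keV/c: p = 0.1828 keV/c ≈ 0.183 keV/c.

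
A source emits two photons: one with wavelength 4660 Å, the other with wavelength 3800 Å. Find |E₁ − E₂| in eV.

Using E = hc/λ: E₁ = 4.263e-19 J, E₂ = 5.227e-19 J.
|ΔE| = |4.263e-19 − 5.227e-19| = 9.65e-20 J = 0.602 eV.

0.602 eV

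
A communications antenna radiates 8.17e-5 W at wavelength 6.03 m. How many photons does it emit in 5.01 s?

1.24e22 photons

Total energy: E_total = P·t = 8.17e-5 × 5.01 = 4.093e-4 J.
Per-photon energy: E = 3.294e-26 J.
N = E_total / E_photon = 1.24e22.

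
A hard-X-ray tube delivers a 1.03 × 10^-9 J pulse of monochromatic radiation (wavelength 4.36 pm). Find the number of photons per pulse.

2.26 × 10^4 photons

Per-photon energy: E = 4.556 × 10^-14 J (from wavelength = 4.36 pm).
N = E_total / E_photon = 1.03 × 10^-9 J / 4.556 × 10^-14 J = 22600.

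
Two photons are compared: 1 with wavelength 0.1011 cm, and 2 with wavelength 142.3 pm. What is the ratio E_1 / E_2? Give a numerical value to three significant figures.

1.41 × 10^-7

E_1 = 1.965 × 10^-22 J (from wavelength = 0.1011 cm, via E = hc/λ).
E_2 = 1.396 × 10^-15 J (from wavelength = 142.3 pm, via E = hc/λ).
Ratio = 1.965 × 10^-22 / 1.396 × 10^-15 = 1.41 × 10^-7.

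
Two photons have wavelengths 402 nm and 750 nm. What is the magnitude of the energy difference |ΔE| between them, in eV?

Using E = hc/λ: E₁ = 4.941 × 10^-19 J, E₂ = 2.649 × 10^-19 J.
|ΔE| = |4.941 × 10^-19 − 2.649 × 10^-19| = 2.29 × 10^-19 J = 1.43 eV.

1.43 eV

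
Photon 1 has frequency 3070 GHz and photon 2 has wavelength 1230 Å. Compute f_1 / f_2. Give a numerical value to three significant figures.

1.26 × 10^-3

f_1 = 3.070 × 10^12 Hz (from frequency = 3070 GHz, via f given directly).
f_2 = 2.437 × 10^15 Hz (from wavelength = 1230 Å, via f = c/λ).
Ratio = 3.070 × 10^12 / 2.437 × 10^15 = 1.26 × 10^-3.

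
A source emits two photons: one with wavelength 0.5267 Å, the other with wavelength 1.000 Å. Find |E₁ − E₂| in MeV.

Using E = hc/λ: E₁ = 3.7715·10^-15 J, E₂ = 1.9864·10^-15 J.
|ΔE| = |3.7715·10^-15 − 1.9864·10^-15| = 1.79·10^-15 J = 0.0111 MeV.

0.0111 MeV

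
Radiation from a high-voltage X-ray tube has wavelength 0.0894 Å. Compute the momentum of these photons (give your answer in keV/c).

139 keV/c

In SI units: λ = 0.0894 Å = 8.94 × 10^-12 m.
For a photon p = h/λ, so p = 7.412 × 10^-23 kg·m/s.
Converting to keV/c: p = 138.7 keV/c ≈ 139 keV/c.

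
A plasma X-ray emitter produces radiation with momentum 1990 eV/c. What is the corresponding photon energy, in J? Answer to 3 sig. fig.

Use c = 2.99792458e8 m/s, 1 eV = 1.602176634e-19 J.
In SI units: p = 1990 eV/c = 1.0635e-24 kg·m/s.
The photon relation is E = pc, giving E = 3.188e-16 J.
So E ≈ 3.19e-16 J.

3.19e-16 J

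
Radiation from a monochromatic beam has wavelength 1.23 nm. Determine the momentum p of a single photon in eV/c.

1010 eV/c

Use h = 6.62607015 × 10^-34 J·s, c = 2.99792458 × 10^8 m/s, 1 eV = 1.602176634 × 10^-19 J.
First convert: λ = 1.23 nm = 1.23 × 10^-9 m.
The photon relation is p = h/λ, giving p = 5.387 × 10^-25 kg·m/s.
Converting to eV/c: p = 1008 eV/c ≈ 1010 eV/c.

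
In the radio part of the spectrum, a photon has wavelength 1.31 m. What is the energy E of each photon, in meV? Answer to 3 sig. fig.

The photon relation is E = hc/λ, giving E = 1.516e-25 J.
Converting to meV: E = 9.464e-4 meV ≈ 9.46e-4 meV.

9.46e-4 meV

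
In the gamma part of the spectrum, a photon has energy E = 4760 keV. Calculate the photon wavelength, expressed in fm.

In SI units: E = 4760 keV = 7.6264·10^-13 J.
For a photon λ = hc/E, so λ = 2.605·10^-13 m.
Converting to fm: λ = 260.5 fm ≈ 260 fm.

260 fm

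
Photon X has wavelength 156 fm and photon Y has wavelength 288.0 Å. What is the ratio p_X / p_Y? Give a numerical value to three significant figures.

p_X = 4.247 × 10^-21 kg·m/s (from wavelength = 156 fm, via p = h/λ).
p_Y = 2.301 × 10^-26 kg·m/s (from wavelength = 288.0 Å, via p = h/λ).
Ratio = 4.247 × 10^-21 / 2.301 × 10^-26 = 1.85 × 10^5.

1.85 × 10^5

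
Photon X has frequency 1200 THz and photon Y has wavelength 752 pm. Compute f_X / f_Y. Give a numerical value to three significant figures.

f_X = 1.200e15 Hz (from frequency = 1200 THz, via f given directly).
f_Y = 3.987e17 Hz (from wavelength = 752 pm, via f = c/λ).
Ratio = 1.200e15 / 3.987e17 = 3.01e-3.

3.01e-3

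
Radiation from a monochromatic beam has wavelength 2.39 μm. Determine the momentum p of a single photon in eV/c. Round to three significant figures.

Use h = 6.62607015 × 10^-34 J·s, c = 2.99792458 × 10^8 m/s, 1 eV = 1.602176634 × 10^-19 J.
Convert to SI: λ = 2.39 μm = 2.39 × 10^-6 m.
For a photon p = h/λ, so p = 2.772 × 10^-28 kg·m/s.
Converting to eV/c: p = 0.5188 eV/c ≈ 0.519 eV/c.

0.519 eV/c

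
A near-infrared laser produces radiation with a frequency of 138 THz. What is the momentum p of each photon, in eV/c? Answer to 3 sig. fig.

0.571 eV/c

Take h = 6.62607015e-34 J·s, c = 2.99792458e8 m/s, 1 eV = 1.602176634e-19 J.
In SI units: f = 138 THz = 1.38e14 Hz.
For a photon p = hf/c, so p = 3.050e-28 kg·m/s.
Converting to eV/c: p = 0.5707 eV/c ≈ 0.571 eV/c.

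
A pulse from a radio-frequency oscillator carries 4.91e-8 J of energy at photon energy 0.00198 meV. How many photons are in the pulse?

Per-photon energy: E = 3.172e-25 J (from energy = 0.00198 meV).
N = E_total / E_photon = 4.91e-8 J / 3.172e-25 J = 1.55e17.

1.55e17 photons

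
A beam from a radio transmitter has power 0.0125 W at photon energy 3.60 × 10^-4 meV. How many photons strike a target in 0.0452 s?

Total energy: E_total = P·t = 0.0125 × 0.0452 = 5.650 × 10^-4 J.
Per-photon energy: E = 5.768 × 10^-26 J.
N = E_total / E_photon = 9.80 × 10^21.

9.80 × 10^21 photons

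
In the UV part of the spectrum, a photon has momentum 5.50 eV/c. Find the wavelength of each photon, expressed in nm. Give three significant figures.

225 nm

In SI units: p = 5.50 eV/c = 2.9394 × 10^-27 kg·m/s.
Apply λ = h/p: λ = 2.254 × 10^-7 m.
Converting to nm: λ = 225.4 nm ≈ 225 nm.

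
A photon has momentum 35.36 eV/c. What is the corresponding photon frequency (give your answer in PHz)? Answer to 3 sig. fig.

8.55 PHz

Convert to SI: p = 35.36 eV/c = 1.8897 × 10^-26 kg·m/s.
For a photon f = pc/h, so f = 8.550 × 10^15 Hz.
Converting to PHz: f = 8.550 PHz ≈ 8.55 PHz.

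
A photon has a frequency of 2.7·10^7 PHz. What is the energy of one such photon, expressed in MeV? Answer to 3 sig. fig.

112 MeV

In SI units: f = 2.7·10^7 PHz = 2.7·10^22 Hz.
For a photon E = hf, so E = 1.789·10^-11 J.
Converting to MeV: E = 111.7 MeV ≈ 112 MeV.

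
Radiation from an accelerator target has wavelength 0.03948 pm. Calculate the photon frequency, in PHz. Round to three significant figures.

7.59 × 10^6 PHz

First convert: λ = 0.03948 pm = 3.948 × 10^-14 m.
The photon relation is f = c/λ, giving f = 7.594 × 10^21 Hz.
Converting to PHz: f = 7.594 × 10^6 PHz ≈ 7.59 × 10^6 PHz.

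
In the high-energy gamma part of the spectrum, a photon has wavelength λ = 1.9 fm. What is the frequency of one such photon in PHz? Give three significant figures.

1.58e8 PHz

Use c = 2.99792458e8 m/s.
In SI units: λ = 1.9 fm = 1.9e-15 m.
For a photon f = c/λ, so f = 1.578e23 Hz.
Converting to PHz: f = 1.578e8 PHz ≈ 1.58e8 PHz.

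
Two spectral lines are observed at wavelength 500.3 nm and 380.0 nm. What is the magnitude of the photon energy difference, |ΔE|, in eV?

0.785 eV

Using E = hc/λ: E₁ = 3.9705e-19 J, E₂ = 5.2275e-19 J.
|ΔE| = |3.9705e-19 − 5.2275e-19| = 1.26e-19 J = 0.785 eV.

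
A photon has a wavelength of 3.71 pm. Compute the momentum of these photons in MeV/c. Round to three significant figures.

0.334 MeV/c

First convert: λ = 3.71 pm = 3.71 × 10^-12 m.
The photon relation is p = h/λ, giving p = 1.786 × 10^-22 kg·m/s.
Converting to MeV/c: p = 0.3342 MeV/c ≈ 0.334 MeV/c.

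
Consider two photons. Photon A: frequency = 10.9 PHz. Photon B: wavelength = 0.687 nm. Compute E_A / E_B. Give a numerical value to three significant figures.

E_A = 7.222 × 10^-18 J (from frequency = 10.9 PHz, via E = hf).
E_B = 2.891 × 10^-16 J (from wavelength = 0.687 nm, via E = hc/λ).
Ratio = 7.222 × 10^-18 / 2.891 × 10^-16 = 0.0250.

0.0250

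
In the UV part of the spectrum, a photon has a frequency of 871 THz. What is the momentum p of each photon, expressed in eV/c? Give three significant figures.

3.60 eV/c

Convert to SI: f = 871 THz = 8.71e14 Hz.
For a photon p = hf/c, so p = 1.925e-27 kg·m/s.
Converting to eV/c: p = 3.602 eV/c ≈ 3.60 eV/c.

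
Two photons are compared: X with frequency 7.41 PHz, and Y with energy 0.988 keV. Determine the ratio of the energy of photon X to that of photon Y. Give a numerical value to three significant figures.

E_X = 4.910·10^-18 J (from frequency = 7.41 PHz, via E = hf).
E_Y = 1.583·10^-16 J (from energy = 0.988 keV, via E given directly).
Ratio = 4.910·10^-18 / 1.583·10^-16 = 0.0310.

0.0310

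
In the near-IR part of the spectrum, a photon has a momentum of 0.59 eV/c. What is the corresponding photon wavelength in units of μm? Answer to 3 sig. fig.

In SI units: p = 0.59 eV/c = 3.1531·10^-28 kg·m/s.
The photon relation is λ = h/p, giving λ = 2.101·10^-6 m.
Converting to μm: λ = 2.101 μm ≈ 2.10 μm.

2.10 μm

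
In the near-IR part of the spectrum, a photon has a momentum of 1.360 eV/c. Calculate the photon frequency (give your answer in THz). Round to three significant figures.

329 THz

Convert to SI: p = 1.360 eV/c = 7.2682e-28 kg·m/s.
Since f = pc/h for a photon, f = 3.288e14 Hz.
Converting to THz: f = 328.8 THz ≈ 329 THz.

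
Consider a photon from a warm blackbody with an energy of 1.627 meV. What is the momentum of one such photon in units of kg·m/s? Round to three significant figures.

Convert to SI: E = 1.627 meV = 2.6067e-22 J.
Apply p = E/c: p = 8.695e-31 kg·m/s.
So p ≈ 8.70e-31 kg·m/s.

8.70e-31 kg·m/s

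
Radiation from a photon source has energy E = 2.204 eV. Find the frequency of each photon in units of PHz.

0.533 PHz

In SI units: E = 2.204 eV = 3.5312·10^-19 J.
For a photon f = E/h, so f = 5.329·10^14 Hz.
Converting to PHz: f = 0.5329 PHz ≈ 0.533 PHz.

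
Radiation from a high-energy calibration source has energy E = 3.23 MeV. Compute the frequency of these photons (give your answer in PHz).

Convert to SI: E = 3.23 MeV = 5.1750e-13 J.
For a photon f = E/h, so f = 7.810e20 Hz.
Converting to PHz: f = 781000 PHz ≈ 7.81e5 PHz.

7.81e5 PHz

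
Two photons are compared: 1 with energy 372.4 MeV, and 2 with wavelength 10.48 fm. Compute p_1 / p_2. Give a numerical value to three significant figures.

3.15

p_1 = 1.990 × 10^-19 kg·m/s (from energy = 372.4 MeV, via p = E/c).
p_2 = 6.323 × 10^-20 kg·m/s (from wavelength = 10.48 fm, via p = h/λ).
Ratio = 1.990 × 10^-19 / 6.323 × 10^-20 = 3.15.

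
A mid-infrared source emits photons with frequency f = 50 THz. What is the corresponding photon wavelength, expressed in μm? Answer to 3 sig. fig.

Convert to SI: f = 50 THz = 5.0e13 Hz.
The photon relation is λ = c/f, giving λ = 5.996e-6 m.
Converting to μm: λ = 5.996 μm ≈ 6.00 μm.

6.00 μm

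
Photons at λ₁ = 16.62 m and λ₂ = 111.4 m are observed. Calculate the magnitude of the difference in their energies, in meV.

Using E = hc/λ: E₁ = 1.1952 × 10^-26 J, E₂ = 1.7832 × 10^-27 J.
|ΔE| = |1.1952 × 10^-26 − 1.7832 × 10^-27| = 1.02 × 10^-26 J = 6.35 × 10^-5 meV.

6.35 × 10^-5 meV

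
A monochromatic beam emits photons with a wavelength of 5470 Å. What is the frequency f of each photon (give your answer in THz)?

(c = 2.99792458e8 m/s.)
First convert: λ = 5470 Å = 5.47e-7 m.
The photon relation is f = c/λ, giving f = 5.481e14 Hz.
Converting to THz: f = 548.1 THz ≈ 548 THz.

548 THz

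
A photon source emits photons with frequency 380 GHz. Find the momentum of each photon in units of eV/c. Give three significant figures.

1.57 × 10^-3 eV/c

(h = 6.62607015 × 10^-34 J·s, c = 2.99792458 × 10^8 m/s, 1 eV = 1.602176634 × 10^-19 J.)
First convert: f = 380 GHz = 3.8 × 10^11 Hz.
The photon relation is p = hf/c, giving p = 8.399 × 10^-31 kg·m/s.
Converting to eV/c: p = 0.001572 eV/c ≈ 1.57 × 10^-3 eV/c.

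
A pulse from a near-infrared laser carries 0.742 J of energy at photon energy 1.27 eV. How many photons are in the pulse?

Per-photon energy: E = 2.035e-19 J (from energy = 1.27 eV).
N = E_total / E_photon = 0.742 J / 2.035e-19 J = 3.65e18.

3.65e18 photons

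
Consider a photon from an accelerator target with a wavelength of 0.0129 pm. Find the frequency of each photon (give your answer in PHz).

Use c = 2.99792458 × 10^8 m/s.
In SI units: λ = 0.0129 pm = 1.29 × 10^-14 m.
For a photon f = c/λ, so f = 2.324 × 10^22 Hz.
Converting to PHz: f = 2.324 × 10^7 PHz ≈ 2.32 × 10^7 PHz.

2.32 × 10^7 PHz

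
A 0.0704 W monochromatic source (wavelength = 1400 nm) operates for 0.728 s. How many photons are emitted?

Total energy: E_total = P·t = 0.0704 × 0.728 = 0.05125 J.
Per-photon energy: E = 1.419·10^-19 J.
N = E_total / E_photon = 3.61·10^17.

3.61·10^17 photons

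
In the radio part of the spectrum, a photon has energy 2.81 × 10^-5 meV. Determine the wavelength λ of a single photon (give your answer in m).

(h = 6.62607015 × 10^-34 J·s, c = 2.99792458 × 10^8 m/s, 1 eV = 1.602176634 × 10^-19 J.)
In SI units: E = 2.81 × 10^-5 meV = 4.5021 × 10^-27 J.
Since λ = hc/E for a photon, λ = 44.12 m.
So λ ≈ 44.1 m.

44.1 m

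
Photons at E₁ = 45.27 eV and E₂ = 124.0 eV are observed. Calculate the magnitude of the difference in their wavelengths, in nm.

17.4 nm

Using λ = hc/E: λ₁ = 2.7388e-8 m, λ₂ = 9.9987e-9 m.
|Δλ| = |2.7388e-8 − 9.9987e-9| = 1.74e-8 m = 17.4 nm.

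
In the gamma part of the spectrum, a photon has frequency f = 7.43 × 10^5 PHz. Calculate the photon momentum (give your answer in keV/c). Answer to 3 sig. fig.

First convert: f = 7.43 × 10^5 PHz = 7.43 × 10^20 Hz.
Apply p = hf/c: p = 1.642 × 10^-21 kg·m/s.
Converting to keV/c: p = 3073 keV/c ≈ 3070 keV/c.

3070 keV/c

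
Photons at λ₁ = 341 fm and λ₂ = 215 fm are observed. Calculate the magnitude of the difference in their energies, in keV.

Using E = hc/λ: E₁ = 5.825 × 10^-13 J, E₂ = 9.239 × 10^-13 J.
|ΔE| = |5.825 × 10^-13 − 9.239 × 10^-13| = 3.41 × 10^-13 J = 2130 keV.

2130 keV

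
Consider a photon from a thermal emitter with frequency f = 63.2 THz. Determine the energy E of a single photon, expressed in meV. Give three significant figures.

In SI units: f = 63.2 THz = 6.32e13 Hz.
For a photon E = hf, so E = 4.188e-20 J.
Converting to meV: E = 261.4 meV ≈ 261 meV.

261 meV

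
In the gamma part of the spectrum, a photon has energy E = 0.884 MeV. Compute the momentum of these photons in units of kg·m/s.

4.72e-22 kg·m/s

In SI units: E = 0.884 MeV = 1.4163e-13 J.
Apply p = E/c: p = 4.724e-22 kg·m/s.
So p ≈ 4.72e-22 kg·m/s.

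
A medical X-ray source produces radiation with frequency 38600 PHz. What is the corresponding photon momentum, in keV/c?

Take h = 6.62607015e-34 J·s, c = 2.99792458e8 m/s, 1 eV = 1.602176634e-19 J.
Convert to SI: f = 38600 PHz = 3.86e19 Hz.
The photon relation is p = hf/c, giving p = 8.531e-23 kg·m/s.
Converting to keV/c: p = 159.6 keV/c ≈ 160 keV/c.

160 keV/c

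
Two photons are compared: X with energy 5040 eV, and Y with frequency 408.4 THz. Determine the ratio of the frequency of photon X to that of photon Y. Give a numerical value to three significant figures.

2980

f_X = 1.219·10^18 Hz (from energy = 5040 eV, via f = E/h).
f_Y = 4.084·10^14 Hz (from frequency = 408.4 THz, via f given directly).
Ratio = 1.219·10^18 / 4.084·10^14 = 2980.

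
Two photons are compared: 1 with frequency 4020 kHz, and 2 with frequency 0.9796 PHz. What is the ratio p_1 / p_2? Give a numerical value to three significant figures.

4.10e-9

p_1 = 8.885e-36 kg·m/s (from frequency = 4020 kHz, via p = hf/c).
p_2 = 2.165e-27 kg·m/s (from frequency = 0.9796 PHz, via p = hf/c).
Ratio = 8.885e-36 / 2.165e-27 = 4.10e-9.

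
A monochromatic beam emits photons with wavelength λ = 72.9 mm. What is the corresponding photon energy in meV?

0.0170 meV

First convert: λ = 72.9 mm = 0.0729 m.
Apply E = hc/λ: E = 2.725e-24 J.
Converting to meV: E = 0.01701 meV ≈ 0.0170 meV.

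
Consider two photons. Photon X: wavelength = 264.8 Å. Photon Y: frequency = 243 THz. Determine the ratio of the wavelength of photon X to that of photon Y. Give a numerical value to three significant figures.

λ_X = 2.648e-8 m (from wavelength = 264.8 Å, via λ given directly).
λ_Y = 1.234e-6 m (from frequency = 243 THz, via λ = c/f).
Ratio = 2.648e-8 / 1.234e-6 = 0.0215.

0.0215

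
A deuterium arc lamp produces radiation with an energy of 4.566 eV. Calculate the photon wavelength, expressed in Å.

In SI units: E = 4.566 eV = 7.3155 × 10^-19 J.
Apply λ = hc/E: λ = 2.715 × 10^-7 m.
Converting to Å: λ = 2715 Å ≈ 2720 Å.

2720 Å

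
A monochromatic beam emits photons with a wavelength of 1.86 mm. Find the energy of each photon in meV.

0.667 meV

Convert to SI: λ = 1.86 mm = 0.00186 m.
The photon relation is E = hc/λ, giving E = 1.068 × 10^-22 J.
Converting to meV: E = 0.6666 meV ≈ 0.667 meV.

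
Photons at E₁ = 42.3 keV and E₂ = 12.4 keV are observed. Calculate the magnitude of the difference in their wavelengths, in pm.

Using λ = hc/E: λ₁ = 2.931e-11 m, λ₂ = 9.999e-11 m.
|Δλ| = |2.931e-11 − 9.999e-11| = 7.07e-11 m = 70.7 pm.

70.7 pm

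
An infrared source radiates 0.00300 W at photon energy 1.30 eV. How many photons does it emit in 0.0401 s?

Total energy: E_total = P·t = 0.00300 × 0.0401 = 1.203 × 10^-4 J.
Per-photon energy: E = 2.083 × 10^-19 J.
N = E_total / E_photon = 5.78 × 10^14.

5.78 × 10^14 photons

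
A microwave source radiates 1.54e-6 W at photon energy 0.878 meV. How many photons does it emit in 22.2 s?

2.43e17 photons

Total energy: E_total = P·t = 1.54e-6 × 22.2 = 3.419e-5 J.
Per-photon energy: E = 1.407e-22 J.
N = E_total / E_photon = 2.43e17.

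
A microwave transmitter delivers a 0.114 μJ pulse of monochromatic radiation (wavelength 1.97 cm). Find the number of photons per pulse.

1.13e16 photons

Per-photon energy: E = 1.008e-23 J (from wavelength = 1.97 cm).
N = E_total / E_photon = 1.14e-7 J / 1.008e-23 J = 1.13e16.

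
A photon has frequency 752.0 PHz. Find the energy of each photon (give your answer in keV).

Convert to SI: f = 752.0 PHz = 7.520e17 Hz.
The photon relation is E = hf, giving E = 4.983e-16 J.
Converting to keV: E = 3.110 keV ≈ 3.11 keV.

3.11 keV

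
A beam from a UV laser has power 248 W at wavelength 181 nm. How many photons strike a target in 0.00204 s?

4.61 × 10^17 photons

Total energy: E_total = P·t = 248 × 0.00204 = 0.5059 J.
Per-photon energy: E = 1.097 × 10^-18 J.
N = E_total / E_photon = 4.61 × 10^17.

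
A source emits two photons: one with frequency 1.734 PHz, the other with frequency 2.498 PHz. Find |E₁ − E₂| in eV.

3.16 eV

Using E = hf: E₁ = 1.1490 × 10^-18 J, E₂ = 1.6552 × 10^-18 J.
|ΔE| = |1.1490 × 10^-18 − 1.6552 × 10^-18| = 5.06 × 10^-19 J = 3.16 eV.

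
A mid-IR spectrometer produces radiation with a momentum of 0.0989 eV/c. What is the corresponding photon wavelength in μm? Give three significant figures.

12.5 μm

Use h = 6.62607015 × 10^-34 J·s, c = 2.99792458 × 10^8 m/s, 1 eV = 1.602176634 × 10^-19 J.
Convert to SI: p = 0.0989 eV/c = 5.2855 × 10^-29 kg·m/s.
Apply λ = h/p: λ = 1.254 × 10^-5 m.
Converting to μm: λ = 12.54 μm ≈ 12.5 μm.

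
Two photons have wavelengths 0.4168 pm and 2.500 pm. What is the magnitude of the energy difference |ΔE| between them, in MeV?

2.48 MeV

Using E = hc/λ: E₁ = 4.7659·10^-13 J, E₂ = 7.9458·10^-14 J.
|ΔE| = |4.7659·10^-13 − 7.9458·10^-14| = 3.97·10^-13 J = 2.48 MeV.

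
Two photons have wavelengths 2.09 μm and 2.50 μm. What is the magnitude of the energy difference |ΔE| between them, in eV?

Using E = hc/λ: E₁ = 9.505e-20 J, E₂ = 7.946e-20 J.
|ΔE| = |9.505e-20 − 7.946e-20| = 1.56e-20 J = 0.0973 eV.

0.0973 eV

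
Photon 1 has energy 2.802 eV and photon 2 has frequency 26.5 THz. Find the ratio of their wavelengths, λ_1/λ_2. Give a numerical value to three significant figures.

0.0391

λ_1 = 4.425·10^-7 m (from energy = 2.802 eV, via λ = hc/E).
λ_2 = 1.131·10^-5 m (from frequency = 26.5 THz, via λ = c/f).
Ratio = 4.425·10^-7 / 1.131·10^-5 = 0.0391.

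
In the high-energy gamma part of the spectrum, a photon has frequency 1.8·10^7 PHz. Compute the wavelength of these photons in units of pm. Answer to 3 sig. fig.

Convert to SI: f = 1.8·10^7 PHz = 1.8·10^22 Hz.
For a photon λ = c/f, so λ = 1.666·10^-14 m.
Converting to pm: λ = 0.01666 pm ≈ 0.0167 pm.

0.0167 pm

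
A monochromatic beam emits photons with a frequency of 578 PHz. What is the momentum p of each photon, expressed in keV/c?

First convert: f = 578 PHz = 5.78e17 Hz.
Apply p = hf/c: p = 1.278e-24 kg·m/s.
Converting to keV/c: p = 2.390 keV/c ≈ 2.39 keV/c.

2.39 keV/c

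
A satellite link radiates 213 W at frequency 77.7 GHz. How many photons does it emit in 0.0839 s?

Total energy: E_total = P·t = 213 × 0.0839 = 17.87 J.
Per-photon energy: E = 5.148 × 10^-23 J.
N = E_total / E_photon = 3.47 × 10^23.

3.47 × 10^23 photons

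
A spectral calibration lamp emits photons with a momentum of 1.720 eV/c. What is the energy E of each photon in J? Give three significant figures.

In SI units: p = 1.720 eV/c = 9.1922 × 10^-28 kg·m/s.
For a photon E = pc, so E = 2.756 × 10^-19 J.
So E ≈ 2.76 × 10^-19 J.

2.76 × 10^-19 J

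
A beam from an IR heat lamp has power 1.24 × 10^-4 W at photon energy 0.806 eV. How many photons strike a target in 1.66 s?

Total energy: E_total = P·t = 1.24 × 10^-4 × 1.66 = 2.058 × 10^-4 J.
Per-photon energy: E = 1.291 × 10^-19 J.
N = E_total / E_photon = 1.59 × 10^15.

1.59 × 10^15 photons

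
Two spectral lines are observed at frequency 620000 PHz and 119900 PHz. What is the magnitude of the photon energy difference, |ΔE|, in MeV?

Using E = hf: E₁ = 4.1082e-13 J, E₂ = 7.9447e-14 J.
|ΔE| = |4.1082e-13 − 7.9447e-14| = 3.31e-13 J = 2.07 MeV.

2.07 MeV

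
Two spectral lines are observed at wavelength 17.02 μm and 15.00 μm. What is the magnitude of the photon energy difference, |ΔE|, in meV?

Using E = hc/λ: E₁ = 1.1671e-20 J, E₂ = 1.3243e-20 J.
|ΔE| = |1.1671e-20 − 1.3243e-20| = 1.57e-21 J = 9.81 meV.

9.81 meV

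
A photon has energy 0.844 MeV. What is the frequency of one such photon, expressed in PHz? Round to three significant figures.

In SI units: E = 0.844 MeV = 1.3522 × 10^-13 J.
For a photon f = E/h, so f = 2.041 × 10^20 Hz.
Converting to PHz: f = 204100 PHz ≈ 2.04 × 10^5 PHz.

2.04 × 10^5 PHz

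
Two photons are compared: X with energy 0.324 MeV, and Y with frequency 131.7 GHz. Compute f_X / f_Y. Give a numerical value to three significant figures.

f_X = 7.834e19 Hz (from energy = 0.324 MeV, via f = E/h).
f_Y = 1.317e11 Hz (from frequency = 131.7 GHz, via f given directly).
Ratio = 7.834e19 / 1.317e11 = 5.95e8.

5.95e8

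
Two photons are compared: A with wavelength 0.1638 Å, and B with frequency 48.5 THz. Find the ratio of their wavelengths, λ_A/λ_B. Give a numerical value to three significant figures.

λ_A = 1.638 × 10^-11 m (from wavelength = 0.1638 Å, via λ given directly).
λ_B = 6.181 × 10^-6 m (from frequency = 48.5 THz, via λ = c/f).
Ratio = 1.638 × 10^-11 / 6.181 × 10^-6 = 2.65 × 10^-6.

2.65 × 10^-6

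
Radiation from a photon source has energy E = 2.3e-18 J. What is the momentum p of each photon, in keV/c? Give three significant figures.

Take c = 2.99792458e8 m/s, 1 eV = 1.602176634e-19 J.
For a photon p = E/c, so p = 7.672e-27 kg·m/s.
Converting to keV/c: p = 0.01436 keV/c ≈ 0.0144 keV/c.

0.0144 keV/c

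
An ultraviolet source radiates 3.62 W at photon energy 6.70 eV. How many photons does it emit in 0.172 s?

5.80·10^17 photons

Total energy: E_total = P·t = 3.62 × 0.172 = 0.6226 J.
Per-photon energy: E = 1.073·10^-18 J.
N = E_total / E_photon = 5.80·10^17.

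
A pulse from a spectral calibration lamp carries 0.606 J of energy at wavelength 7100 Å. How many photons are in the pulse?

Per-photon energy: E = 2.798e-19 J (from wavelength = 7100 Å).
N = E_total / E_photon = 0.606 J / 2.798e-19 J = 2.17e18.

2.17e18 photons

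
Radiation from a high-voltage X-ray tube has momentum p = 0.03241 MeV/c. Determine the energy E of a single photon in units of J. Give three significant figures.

5.19e-15 J

Use c = 2.99792458e8 m/s, 1 eV = 1.602176634e-19 J.
First convert: p = 0.03241 MeV/c = 1.7321e-23 kg·m/s.
Apply E = pc: E = 5.193e-15 J.
So E ≈ 5.19e-15 J.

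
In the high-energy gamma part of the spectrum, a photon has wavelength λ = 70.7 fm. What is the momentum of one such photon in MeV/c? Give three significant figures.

In SI units: λ = 70.7 fm = 7.07e-14 m.
The photon relation is p = h/λ, giving p = 9.372e-21 kg·m/s.
Converting to MeV/c: p = 17.54 MeV/c ≈ 17.5 MeV/c.

17.5 MeV/c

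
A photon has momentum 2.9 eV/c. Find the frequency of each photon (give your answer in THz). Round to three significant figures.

701 THz

First convert: p = 2.9 eV/c = 1.5498 × 10^-27 kg·m/s.
For a photon f = pc/h, so f = 7.012 × 10^14 Hz.
Converting to THz: f = 701.2 THz ≈ 701 THz.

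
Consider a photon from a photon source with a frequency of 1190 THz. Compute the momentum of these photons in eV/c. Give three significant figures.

4.92 eV/c

Convert to SI: f = 1190 THz = 1.19 × 10^15 Hz.
The photon relation is p = hf/c, giving p = 2.630 × 10^-27 kg·m/s.
Converting to eV/c: p = 4.921 eV/c ≈ 4.92 eV/c.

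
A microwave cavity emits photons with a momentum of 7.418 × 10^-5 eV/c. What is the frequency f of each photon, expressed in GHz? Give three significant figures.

17.9 GHz

Use h = 6.62607015 × 10^-34 J·s, c = 2.99792458 × 10^8 m/s, 1 eV = 1.602176634 × 10^-19 J.
In SI units: p = 7.418 × 10^-5 eV/c = 3.9644 × 10^-32 kg·m/s.
For a photon f = pc/h, so f = 1.794 × 10^10 Hz.
Converting to GHz: f = 17.94 GHz ≈ 17.9 GHz.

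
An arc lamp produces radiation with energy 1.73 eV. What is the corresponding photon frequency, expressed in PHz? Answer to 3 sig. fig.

Use h = 6.62607015e-34 J·s, 1 eV = 1.602176634e-19 J.
In SI units: E = 1.73 eV = 2.7718e-19 J.
Since f = E/h for a photon, f = 4.183e14 Hz.
Converting to PHz: f = 0.4183 PHz ≈ 0.418 PHz.

0.418 PHz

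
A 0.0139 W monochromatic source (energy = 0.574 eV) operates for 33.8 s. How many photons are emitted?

Total energy: E_total = P·t = 0.0139 × 33.8 = 0.4698 J.
Per-photon energy: E = 9.196 × 10^-20 J.
N = E_total / E_photon = 5.11 × 10^18.

5.11 × 10^18 photons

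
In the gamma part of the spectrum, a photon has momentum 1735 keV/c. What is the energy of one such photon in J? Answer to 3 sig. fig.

Convert to SI: p = 1735 keV/c = 9.2723·10^-22 kg·m/s.
For a photon E = pc, so E = 2.780·10^-13 J.
So E ≈ 2.78·10^-13 J.

2.78·10^-13 J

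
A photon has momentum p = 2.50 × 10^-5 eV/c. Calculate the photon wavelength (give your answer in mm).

Take h = 6.62607015 × 10^-34 J·s, c = 2.99792458 × 10^8 m/s, 1 eV = 1.602176634 × 10^-19 J.
In SI units: p = 2.50 × 10^-5 eV/c = 1.3361 × 10^-32 kg·m/s.
Apply λ = h/p: λ = 0.04959 m.
Converting to mm: λ = 49.59 mm ≈ 49.6 mm.

49.6 mm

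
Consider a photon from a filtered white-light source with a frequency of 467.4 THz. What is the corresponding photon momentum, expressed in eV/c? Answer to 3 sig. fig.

Take h = 6.62607015e-34 J·s, c = 2.99792458e8 m/s, 1 eV = 1.602176634e-19 J.
First convert: f = 467.4 THz = 4.674e14 Hz.
The photon relation is p = hf/c, giving p = 1.033e-27 kg·m/s.
Converting to eV/c: p = 1.933 eV/c ≈ 1.93 eV/c.

1.93 eV/c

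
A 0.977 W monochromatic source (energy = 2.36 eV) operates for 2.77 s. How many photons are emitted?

Total energy: E_total = P·t = 0.977 × 2.77 = 2.706 J.
Per-photon energy: E = 3.781e-19 J.
N = E_total / E_photon = 7.16e18.

7.16e18 photons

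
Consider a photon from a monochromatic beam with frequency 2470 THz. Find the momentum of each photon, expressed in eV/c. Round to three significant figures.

10.2 eV/c

Use h = 6.62607015 × 10^-34 J·s, c = 2.99792458 × 10^8 m/s, 1 eV = 1.602176634 × 10^-19 J.
In SI units: f = 2470 THz = 2.47 × 10^15 Hz.
Apply p = hf/c: p = 5.459 × 10^-27 kg·m/s.
Converting to eV/c: p = 10.22 eV/c ≈ 10.2 eV/c.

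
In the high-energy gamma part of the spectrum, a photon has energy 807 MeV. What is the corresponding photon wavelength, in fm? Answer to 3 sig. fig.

In SI units: E = 807 MeV = 1.2930e-10 J.
Apply λ = hc/E: λ = 1.536e-15 m.
Converting to fm: λ = 1.536 fm ≈ 1.54 fm.

1.54 fm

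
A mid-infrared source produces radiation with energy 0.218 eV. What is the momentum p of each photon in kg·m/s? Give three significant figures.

Convert to SI: E = 0.218 eV = 3.4927 × 10^-20 J.
For a photon p = E/c, so p = 1.165 × 10^-28 kg·m/s.
So p ≈ 1.17 × 10^-28 kg·m/s.

1.17 × 10^-28 kg·m/s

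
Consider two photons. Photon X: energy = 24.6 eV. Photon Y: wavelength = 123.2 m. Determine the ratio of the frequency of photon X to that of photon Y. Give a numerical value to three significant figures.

2.44 × 10^9

f_X = 5.948 × 10^15 Hz (from energy = 24.6 eV, via f = E/h).
f_Y = 2.433 × 10^6 Hz (from wavelength = 123.2 m, via f = c/λ).
Ratio = 5.948 × 10^15 / 2.433 × 10^6 = 2.44 × 10^9.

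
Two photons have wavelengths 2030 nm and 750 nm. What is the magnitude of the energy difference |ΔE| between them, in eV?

Using E = hc/λ: E₁ = 9.785e-20 J, E₂ = 2.649e-19 J.
|ΔE| = |9.785e-20 − 2.649e-19| = 1.67e-19 J = 1.04 eV.

1.04 eV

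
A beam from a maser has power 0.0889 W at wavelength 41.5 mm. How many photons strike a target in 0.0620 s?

1.15 × 10^21 photons

Total energy: E_total = P·t = 0.0889 × 0.0620 = 0.005512 J.
Per-photon energy: E = 4.787 × 10^-24 J.
N = E_total / E_photon = 1.15 × 10^21.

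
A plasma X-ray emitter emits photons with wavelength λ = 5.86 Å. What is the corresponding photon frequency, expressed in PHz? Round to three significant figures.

512 PHz

Use c = 2.99792458 × 10^8 m/s.
First convert: λ = 5.86 Å = 5.86 × 10^-10 m.
Apply f = c/λ: f = 5.116 × 10^17 Hz.
Converting to PHz: f = 511.6 PHz ≈ 512 PHz.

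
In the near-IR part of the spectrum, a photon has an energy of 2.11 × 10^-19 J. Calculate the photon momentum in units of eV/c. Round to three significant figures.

1.32 eV/c

Use c = 2.99792458 × 10^8 m/s, 1 eV = 1.602176634 × 10^-19 J.
The photon relation is p = E/c, giving p = 7.038 × 10^-28 kg·m/s.
Converting to eV/c: p = 1.317 eV/c ≈ 1.32 eV/c.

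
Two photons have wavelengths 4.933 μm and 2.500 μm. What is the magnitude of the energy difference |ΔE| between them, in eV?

Using E = hc/λ: E₁ = 4.0269e-20 J, E₂ = 7.9458e-20 J.
|ΔE| = |4.0269e-20 − 7.9458e-20| = 3.92e-20 J = 0.245 eV.

0.245 eV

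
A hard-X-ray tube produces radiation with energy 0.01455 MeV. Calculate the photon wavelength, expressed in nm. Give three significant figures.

0.0852 nm

Take h = 6.62607015e-34 J·s, c = 2.99792458e8 m/s, 1 eV = 1.602176634e-19 J.
Convert to SI: E = 0.01455 MeV = 2.3312e-15 J.
The photon relation is λ = hc/E, giving λ = 8.521e-11 m.
Converting to nm: λ = 0.08521 nm ≈ 0.0852 nm.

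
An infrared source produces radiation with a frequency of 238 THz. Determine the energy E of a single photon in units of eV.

0.984 eV

Use h = 6.62607015 × 10^-34 J·s, 1 eV = 1.602176634 × 10^-19 J.
First convert: f = 238 THz = 2.38 × 10^14 Hz.
For a photon E = hf, so E = 1.577 × 10^-19 J.
Converting to eV: E = 0.9843 eV ≈ 0.984 eV.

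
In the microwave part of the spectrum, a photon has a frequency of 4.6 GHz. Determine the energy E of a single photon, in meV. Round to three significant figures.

0.0190 meV

Take h = 6.62607015 × 10^-34 J·s, 1 eV = 1.602176634 × 10^-19 J.
In SI units: f = 4.6 GHz = 4.6 × 10^9 Hz.
Since E = hf for a photon, E = 3.048 × 10^-24 J.
Converting to meV: E = 0.01902 meV ≈ 0.0190 meV.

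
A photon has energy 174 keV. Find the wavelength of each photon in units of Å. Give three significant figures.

Convert to SI: E = 174 keV = 2.7878e-14 J.
The photon relation is λ = hc/E, giving λ = 7.126e-12 m.
Converting to Å: λ = 0.07126 Å ≈ 0.0713 Å.

0.0713 Å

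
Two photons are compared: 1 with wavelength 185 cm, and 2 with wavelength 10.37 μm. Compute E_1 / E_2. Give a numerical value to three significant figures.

5.61 × 10^-6

E_1 = 1.074 × 10^-25 J (from wavelength = 185 cm, via E = hc/λ).
E_2 = 1.916 × 10^-20 J (from wavelength = 10.37 μm, via E = hc/λ).
Ratio = 1.074 × 10^-25 / 1.916 × 10^-20 = 5.61 × 10^-6.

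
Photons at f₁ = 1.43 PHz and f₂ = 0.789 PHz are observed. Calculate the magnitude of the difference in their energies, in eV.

2.65 eV

Using E = hf: E₁ = 9.475 × 10^-19 J, E₂ = 5.228 × 10^-19 J.
|ΔE| = |9.475 × 10^-19 − 5.228 × 10^-19| = 4.25 × 10^-19 J = 2.65 eV.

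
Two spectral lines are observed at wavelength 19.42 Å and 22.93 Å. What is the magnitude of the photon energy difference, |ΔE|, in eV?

97.7 eV

Using E = hc/λ: E₁ = 1.0229 × 10^-16 J, E₂ = 8.6631 × 10^-17 J.
|ΔE| = |1.0229 × 10^-16 − 8.6631 × 10^-17| = 1.57 × 10^-17 J = 97.7 eV.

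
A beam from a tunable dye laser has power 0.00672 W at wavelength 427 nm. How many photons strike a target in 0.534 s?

7.71e15 photons

Total energy: E_total = P·t = 0.00672 × 0.534 = 0.003588 J.
Per-photon energy: E = 4.652e-19 J.
N = E_total / E_photon = 7.71e15.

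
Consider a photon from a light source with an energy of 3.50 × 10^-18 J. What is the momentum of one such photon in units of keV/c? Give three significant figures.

0.0218 keV/c

Take c = 2.99792458 × 10^8 m/s, 1 eV = 1.602176634 × 10^-19 J.
Since p = E/c for a photon, p = 1.167 × 10^-26 kg·m/s.
Converting to keV/c: p = 0.02185 keV/c ≈ 0.0218 keV/c.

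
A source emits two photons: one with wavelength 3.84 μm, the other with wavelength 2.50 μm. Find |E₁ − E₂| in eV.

0.173 eV

Using E = hc/λ: E₁ = 5.173 × 10^-20 J, E₂ = 7.946 × 10^-20 J.
|ΔE| = |5.173 × 10^-20 − 7.946 × 10^-20| = 2.77 × 10^-20 J = 0.173 eV.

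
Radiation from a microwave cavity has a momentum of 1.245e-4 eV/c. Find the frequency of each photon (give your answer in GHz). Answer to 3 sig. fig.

Convert to SI: p = 1.245e-4 eV/c = 6.6536e-32 kg·m/s.
Since f = pc/h for a photon, f = 3.010e10 Hz.
Converting to GHz: f = 30.10 GHz ≈ 30.1 GHz.

30.1 GHz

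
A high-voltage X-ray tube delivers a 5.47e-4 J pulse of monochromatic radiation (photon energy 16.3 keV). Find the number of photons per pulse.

2.09e11 photons

Per-photon energy: E = 2.612e-15 J (from energy = 16.3 keV).
N = E_total / E_photon = 5.47e-4 J / 2.612e-15 J = 2.09e11.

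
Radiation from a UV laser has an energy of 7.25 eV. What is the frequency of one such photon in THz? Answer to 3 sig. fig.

1750 THz

(h = 6.62607015e-34 J·s, 1 eV = 1.602176634e-19 J.)
Convert to SI: E = 7.25 eV = 1.1616e-18 J.
Apply f = E/h: f = 1.753e15 Hz.
Converting to THz: f = 1753 THz ≈ 1750 THz.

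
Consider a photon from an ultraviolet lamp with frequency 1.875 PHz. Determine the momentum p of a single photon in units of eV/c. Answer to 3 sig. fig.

Convert to SI: f = 1.875 PHz = 1.875 × 10^15 Hz.
The photon relation is p = hf/c, giving p = 4.144 × 10^-27 kg·m/s.
Converting to eV/c: p = 7.754 eV/c ≈ 7.75 eV/c.

7.75 eV/c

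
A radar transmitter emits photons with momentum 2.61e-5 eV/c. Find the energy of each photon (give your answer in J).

(c = 2.99792458e8 m/s, 1 eV = 1.602176634e-19 J.)
First convert: p = 2.61e-5 eV/c = 1.3949e-32 kg·m/s.
Since E = pc for a photon, E = 4.182e-24 J.
So E ≈ 4.18e-24 J.

4.18e-24 J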